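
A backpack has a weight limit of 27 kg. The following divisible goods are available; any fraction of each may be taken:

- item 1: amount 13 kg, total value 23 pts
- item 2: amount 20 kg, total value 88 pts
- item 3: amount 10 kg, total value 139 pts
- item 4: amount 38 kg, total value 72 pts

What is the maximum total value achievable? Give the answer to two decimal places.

213.80

Take in order of value per unit:
- item 3 (139/10 per unit): all 10 → value 139, running total 139.00
- item 2 (88/20 per unit): 17 of 20 → value 17×88/20 = 74.8000, running total 213.80
Total 213.80.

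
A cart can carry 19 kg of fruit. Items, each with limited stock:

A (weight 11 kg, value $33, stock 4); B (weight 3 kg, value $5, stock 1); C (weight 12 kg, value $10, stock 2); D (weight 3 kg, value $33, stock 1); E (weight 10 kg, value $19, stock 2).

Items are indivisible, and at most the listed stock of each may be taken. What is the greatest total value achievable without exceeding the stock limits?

Best selections within weight 19 and stock limits:
- 1×A + 1×B + 1×D: weight 17, value 71
- 1×A + 1×D: weight 14, value 66
Best: $71.

$71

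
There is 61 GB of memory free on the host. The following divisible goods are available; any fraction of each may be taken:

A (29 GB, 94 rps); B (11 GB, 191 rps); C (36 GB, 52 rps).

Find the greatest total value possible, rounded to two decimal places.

315.33

Take in order of value per unit:
- B (191/11 per unit): all 11 → value 191, running total 191.00
- A (94/29 per unit): all 29 → value 94, running total 285.00
- C (52/36 per unit): 21 of 36 → value 21×52/36 = 30.3333, running total 315.33
Total 315.33.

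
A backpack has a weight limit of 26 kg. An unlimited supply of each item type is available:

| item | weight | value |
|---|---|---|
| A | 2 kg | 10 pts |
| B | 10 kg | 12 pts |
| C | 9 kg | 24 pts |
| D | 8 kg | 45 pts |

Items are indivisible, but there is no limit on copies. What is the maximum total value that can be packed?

145 pts

Best value-per-unit is D at 45/8; filling with it alone gives 3×45 = 135.
Optimal mix: 1×A + 3×D → weight 26, value 145.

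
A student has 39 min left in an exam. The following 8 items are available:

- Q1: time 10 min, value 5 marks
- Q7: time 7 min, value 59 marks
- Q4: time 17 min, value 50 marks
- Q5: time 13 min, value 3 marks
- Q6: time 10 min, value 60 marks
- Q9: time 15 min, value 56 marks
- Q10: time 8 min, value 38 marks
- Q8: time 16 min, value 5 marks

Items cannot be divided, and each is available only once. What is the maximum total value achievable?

175 marks

This is a 0/1 knapsack; check combinations near the capacity.
- Q7+Q6+Q9: time 7+10+15=32, value 59+60+56=175
- Q7+Q4+Q6: time 7+17+10=34, value 59+50+60=169
- Q7+Q4+Q9: time 7+17+15=39, value 59+50+56=165
- Q1+Q7+Q6+Q10: time 10+7+10+8=35, value 5+59+60+38=162
- Q7+Q5+Q6+Q10: time 7+13+10+8=38, value 59+3+60+38=160
Best: 175 marks.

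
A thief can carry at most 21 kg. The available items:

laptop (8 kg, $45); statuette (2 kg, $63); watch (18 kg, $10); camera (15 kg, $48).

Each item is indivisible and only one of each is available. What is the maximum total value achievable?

$111

Check high-value combinations within 21 kg:
- statuette+camera: weight 2+15=17, value 63+48=111
- laptop+statuette: weight 8+2=10, value 45+63=108
- statuette+watch: weight 2+18=20, value 63+10=73
- statuette: weight 2, value 63
- camera: weight 15, value 48
Best: $111.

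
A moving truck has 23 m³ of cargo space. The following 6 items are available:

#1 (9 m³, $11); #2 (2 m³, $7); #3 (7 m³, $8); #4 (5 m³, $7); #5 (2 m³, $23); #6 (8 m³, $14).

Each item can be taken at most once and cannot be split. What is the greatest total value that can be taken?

$55

Check high-value combinations within 23 m³:
- #1+#2+#5+#6: volume 9+2+2+8=21, value 11+7+23+14=55
- #2+#3+#5+#6: volume 2+7+2+8=19, value 7+8+23+14=52
- #3+#4+#5+#6: volume 7+5+2+8=22, value 8+7+23+14=52
- #2+#4+#5+#6: volume 2+5+2+8=17, value 7+7+23+14=51
- #1+#2+#3+#5: volume 9+2+7+2=20, value 11+7+8+23=49
Best: $55.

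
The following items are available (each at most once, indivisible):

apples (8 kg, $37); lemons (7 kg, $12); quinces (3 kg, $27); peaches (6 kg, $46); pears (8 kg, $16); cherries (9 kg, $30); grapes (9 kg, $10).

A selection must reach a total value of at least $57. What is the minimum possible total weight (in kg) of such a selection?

Subsets with value ≥ 57, sorted by total weight:
- quinces+peaches: weight 9, value 73
- apples+quinces: weight 11, value 64
- quinces+cherries: weight 12, value 57
Minimum weight: 9 kg.

9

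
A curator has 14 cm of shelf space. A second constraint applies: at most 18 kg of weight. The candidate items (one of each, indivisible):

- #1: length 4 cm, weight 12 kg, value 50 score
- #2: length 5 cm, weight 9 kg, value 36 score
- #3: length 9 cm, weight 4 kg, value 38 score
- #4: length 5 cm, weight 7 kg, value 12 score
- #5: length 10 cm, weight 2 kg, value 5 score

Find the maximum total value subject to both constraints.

Feasible sets respecting both limits:
- #1+#3: length 13, weight 16, value 88
- #2+#3: length 14, weight 13, value 74
- #1+#5: length 14, weight 14, value 55
Best: 88 score.

88 score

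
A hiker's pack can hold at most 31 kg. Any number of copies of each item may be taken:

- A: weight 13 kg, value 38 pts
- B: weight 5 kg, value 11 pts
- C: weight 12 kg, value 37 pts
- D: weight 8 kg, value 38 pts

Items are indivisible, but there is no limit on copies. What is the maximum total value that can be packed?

125 pts

Best value-per-unit is D at 38/8; filling with it alone gives 3×38 = 114.
Optimal mix: 1×B + 3×D → weight 29, value 125.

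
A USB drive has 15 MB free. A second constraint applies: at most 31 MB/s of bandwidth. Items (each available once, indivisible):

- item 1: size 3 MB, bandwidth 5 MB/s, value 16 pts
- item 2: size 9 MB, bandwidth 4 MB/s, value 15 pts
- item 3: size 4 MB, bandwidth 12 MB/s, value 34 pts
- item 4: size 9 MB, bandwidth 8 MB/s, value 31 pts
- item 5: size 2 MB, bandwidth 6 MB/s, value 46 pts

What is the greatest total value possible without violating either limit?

111 pts

Feasible sets respecting both limits:
- item 3+item 4+item 5: size 15, bandwidth 26, value 111
- item 1+item 3+item 5: size 9, bandwidth 23, value 96
- item 2+item 3+item 5: size 15, bandwidth 22, value 95
- item 1+item 4+item 5: size 14, bandwidth 19, value 93
Best: 111 pts.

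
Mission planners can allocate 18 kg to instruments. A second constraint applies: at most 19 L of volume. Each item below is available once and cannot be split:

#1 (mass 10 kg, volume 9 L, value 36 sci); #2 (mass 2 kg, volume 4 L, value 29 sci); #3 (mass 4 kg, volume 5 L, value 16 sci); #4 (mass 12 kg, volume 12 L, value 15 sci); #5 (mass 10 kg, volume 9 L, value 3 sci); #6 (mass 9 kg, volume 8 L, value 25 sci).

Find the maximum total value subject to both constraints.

Feasible sets respecting both limits:
- #1+#2+#3: mass 16, volume 18, value 81
- #2+#3+#6: mass 15, volume 17, value 70
- #1+#2: mass 12, volume 13, value 65
- #2+#6: mass 11, volume 12, value 54
Best: 81 sci.

81 sci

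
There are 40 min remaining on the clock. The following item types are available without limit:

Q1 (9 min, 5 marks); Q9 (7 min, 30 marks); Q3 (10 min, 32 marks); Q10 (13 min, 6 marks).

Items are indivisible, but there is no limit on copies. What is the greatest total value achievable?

Best value-per-unit is Q9 at 30/7; filling with it alone gives 5×30 = 150.
Optimal mix: 4×Q9 + 1×Q3 → time 38, value 152.

152 marks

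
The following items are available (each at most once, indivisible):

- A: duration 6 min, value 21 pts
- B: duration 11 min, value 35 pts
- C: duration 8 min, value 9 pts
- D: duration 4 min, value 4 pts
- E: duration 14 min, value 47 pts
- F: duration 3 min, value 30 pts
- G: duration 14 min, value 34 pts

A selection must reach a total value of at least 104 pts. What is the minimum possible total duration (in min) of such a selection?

28

Subsets with value ≥ 104, sorted by total duration:
- B+E+F: duration 28, value 112
- E+F+G: duration 31, value 111
Minimum duration: 28 min.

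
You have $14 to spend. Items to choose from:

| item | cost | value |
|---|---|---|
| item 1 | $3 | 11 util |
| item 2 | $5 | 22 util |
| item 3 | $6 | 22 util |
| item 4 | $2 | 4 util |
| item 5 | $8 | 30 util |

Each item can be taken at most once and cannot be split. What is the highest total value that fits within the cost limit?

55 util

Check high-value combinations within $14:
- item 1+item 2+item 3: cost 3+5+6=14, value 11+22+22=55
- item 2+item 5: cost 5+8=13, value 22+30=52
- item 3+item 5: cost 6+8=14, value 22+30=52
Best: 55 util.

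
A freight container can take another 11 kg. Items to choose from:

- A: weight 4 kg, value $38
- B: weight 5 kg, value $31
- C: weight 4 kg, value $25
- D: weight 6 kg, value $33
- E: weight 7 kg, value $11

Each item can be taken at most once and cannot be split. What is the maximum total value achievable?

$71

Check high-value combinations within 11 kg:
- A+D: weight 4+6=10, value 38+33=71
- A+B: weight 4+5=9, value 38+31=69
- B+D: weight 5+6=11, value 31+33=64
Best: $71.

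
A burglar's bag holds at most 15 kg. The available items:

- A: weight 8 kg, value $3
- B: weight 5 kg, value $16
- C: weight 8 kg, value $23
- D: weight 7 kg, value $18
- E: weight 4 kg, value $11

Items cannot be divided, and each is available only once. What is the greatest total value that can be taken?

This is a 0/1 knapsack; check combinations near the capacity.
- C+D: weight 8+7=15, value 23+18=41
- B+C: weight 5+8=13, value 16+23=39
- B+D: weight 5+7=12, value 16+18=34
- C+E: weight 8+4=12, value 23+11=34
- D+E: weight 7+4=11, value 18+11=29
Best: $41.

$41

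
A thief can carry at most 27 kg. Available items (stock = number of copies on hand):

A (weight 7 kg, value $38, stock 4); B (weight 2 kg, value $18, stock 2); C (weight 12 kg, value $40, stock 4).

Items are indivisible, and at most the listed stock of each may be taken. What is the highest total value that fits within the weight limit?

$150

Top feasible selections:
- 3×A + 2×B: weight 25, value 150
- 3×A + 1×B: weight 23, value 132
- 2×A + 1×C: weight 26, value 116
- 3×A: weight 21, value 114
Best: $150.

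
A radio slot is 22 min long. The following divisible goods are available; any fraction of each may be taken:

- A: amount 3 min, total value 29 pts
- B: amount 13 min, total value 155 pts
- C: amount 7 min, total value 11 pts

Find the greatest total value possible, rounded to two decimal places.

Take in order of value per unit:
- B (155/13 per unit): all 13 → value 155, running total 155.00
- A (29/3 per unit): all 3 → value 29, running total 184.00
- C (11/7 per unit): 6 of 7 → value 6×11/7 = 9.4286, running total 193.43
Total 193.43.

193.43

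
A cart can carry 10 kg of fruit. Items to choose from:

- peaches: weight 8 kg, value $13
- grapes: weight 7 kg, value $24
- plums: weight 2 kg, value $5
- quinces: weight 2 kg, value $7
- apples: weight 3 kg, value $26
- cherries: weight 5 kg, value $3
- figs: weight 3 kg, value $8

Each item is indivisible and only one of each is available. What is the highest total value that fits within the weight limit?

$50

Check high-value combinations within 10 kg:
- grapes+apples: weight 7+3=10, value 24+26=50
- plums+quinces+apples+figs: weight 2+2+3+3=10, value 5+7+26+8=46
- quinces+apples+figs: weight 2+3+3=8, value 7+26+8=41
- plums+apples+figs: weight 2+3+3=8, value 5+26+8=39
Best: $50.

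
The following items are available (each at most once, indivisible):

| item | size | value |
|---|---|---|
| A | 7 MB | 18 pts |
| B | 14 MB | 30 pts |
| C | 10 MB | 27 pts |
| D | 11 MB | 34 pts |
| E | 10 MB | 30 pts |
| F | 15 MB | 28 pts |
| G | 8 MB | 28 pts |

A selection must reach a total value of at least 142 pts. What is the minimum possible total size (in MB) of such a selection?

Subsets with value ≥ 142, sorted by total size:
- B+C+D+E+G: size 53, value 149
- C+D+E+F+G: size 54, value 147
- B+C+E+F+G: size 57, value 143
- B+D+E+F+G: size 58, value 150
Minimum size: 53 MB.

53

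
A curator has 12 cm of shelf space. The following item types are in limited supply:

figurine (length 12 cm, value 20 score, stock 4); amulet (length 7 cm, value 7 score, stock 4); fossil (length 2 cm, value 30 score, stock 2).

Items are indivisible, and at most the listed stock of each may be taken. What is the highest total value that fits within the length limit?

67 score

Best selections within length 12 and stock limits:
- 1×amulet + 2×fossil: length 11, value 67
- 2×fossil: length 4, value 60
- 1×amulet + 1×fossil: length 9, value 37
Best: 67 score.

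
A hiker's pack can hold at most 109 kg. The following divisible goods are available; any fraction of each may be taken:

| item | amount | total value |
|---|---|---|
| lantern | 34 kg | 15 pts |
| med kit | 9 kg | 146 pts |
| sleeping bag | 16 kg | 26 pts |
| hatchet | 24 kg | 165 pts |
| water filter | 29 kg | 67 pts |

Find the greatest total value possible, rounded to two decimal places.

417.68

Take in order of value per unit:
- med kit (146/9 per unit): all 9 → value 146, running total 146.00
- hatchet (165/24 per unit): all 24 → value 165, running total 311.00
- water filter (67/29 per unit): all 29 → value 67, running total 378.00
- sleeping bag (26/16 per unit): all 16 → value 26, running total 404.00
- lantern (15/34 per unit): 31 of 34 → value 31×15/34 = 13.6765, running total 417.68
Total 417.68.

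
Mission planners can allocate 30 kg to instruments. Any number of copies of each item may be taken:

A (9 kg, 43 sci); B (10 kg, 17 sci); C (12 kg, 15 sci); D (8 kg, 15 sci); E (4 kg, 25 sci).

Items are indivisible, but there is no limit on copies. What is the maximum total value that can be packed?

Best value-per-unit is E at 25/4, and filling with it alone uses mass 7×4=28. No mix of the others beats 7×25 = 175.

175 sci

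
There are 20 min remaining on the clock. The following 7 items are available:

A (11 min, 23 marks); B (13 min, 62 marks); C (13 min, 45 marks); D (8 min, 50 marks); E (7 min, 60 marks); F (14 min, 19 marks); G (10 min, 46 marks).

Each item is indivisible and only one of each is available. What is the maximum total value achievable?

Check high-value combinations within 20 min:
- B+E: time 13+7=20, value 62+60=122
- D+E: time 8+7=15, value 50+60=110
- E+G: time 7+10=17, value 60+46=106
- C+E: time 13+7=20, value 45+60=105
- D+G: time 8+10=18, value 50+46=96
Best: 122 marks.

122 marks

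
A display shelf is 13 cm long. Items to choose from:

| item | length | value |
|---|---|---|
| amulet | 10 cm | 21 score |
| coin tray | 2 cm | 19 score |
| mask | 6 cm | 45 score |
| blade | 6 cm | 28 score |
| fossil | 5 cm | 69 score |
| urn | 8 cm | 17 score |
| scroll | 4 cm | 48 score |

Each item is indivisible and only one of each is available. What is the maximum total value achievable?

136 score

Check high-value combinations within 13 cm:
- coin tray+fossil+scroll: length 2+5+4=11, value 19+69+48=136
- coin tray+mask+fossil: length 2+6+5=13, value 19+45+69=133
- fossil+scroll: length 5+4=9, value 69+48=117
- coin tray+blade+fossil: length 2+6+5=13, value 19+28+69=116
- mask+fossil: length 6+5=11, value 45+69=114
Best: 136 score.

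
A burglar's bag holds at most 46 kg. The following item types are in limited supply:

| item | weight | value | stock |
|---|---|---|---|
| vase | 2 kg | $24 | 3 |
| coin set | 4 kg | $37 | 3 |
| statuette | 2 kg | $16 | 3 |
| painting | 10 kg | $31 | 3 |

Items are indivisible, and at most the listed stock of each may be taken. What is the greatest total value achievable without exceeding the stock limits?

Best selections within weight 46 and stock limits:
- 3×vase + 3×coin set + 3×statuette + 2×painting: weight 44, value 293
- 3×vase + 3×coin set + 2×statuette + 2×painting: weight 42, value 277
- 2×vase + 3×coin set + 3×statuette + 2×painting: weight 42, value 269
- 3×vase + 3×coin set + 3×statuette + 1×painting: weight 34, value 262
Best: $293.

$293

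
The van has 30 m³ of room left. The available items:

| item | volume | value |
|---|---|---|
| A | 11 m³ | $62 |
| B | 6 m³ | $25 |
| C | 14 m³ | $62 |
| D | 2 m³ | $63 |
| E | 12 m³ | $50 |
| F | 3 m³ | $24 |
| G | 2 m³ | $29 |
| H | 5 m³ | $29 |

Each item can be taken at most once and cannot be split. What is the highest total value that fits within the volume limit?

Check high-value combinations within 30 m³:
- A+B+D+F+G+H: volume 11+6+2+3+2+5=29, value 62+25+63+24+29+29=232
- A+D+E+F+G: volume 11+2+12+3+2=30, value 62+63+50+24+29=228
- B+D+E+F+G+H: volume 6+2+12+3+2+5=30, value 25+63+50+24+29+29=220
- A+C+D+G: volume 11+14+2+2=29, value 62+62+63+29=216
Best: $232.

$232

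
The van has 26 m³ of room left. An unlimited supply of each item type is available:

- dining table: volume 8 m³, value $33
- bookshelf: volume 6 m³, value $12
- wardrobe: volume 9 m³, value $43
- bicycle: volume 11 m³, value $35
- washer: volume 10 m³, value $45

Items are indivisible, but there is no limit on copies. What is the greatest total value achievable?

Best value-per-unit is wardrobe at 43/9; filling with it alone gives 2×43 = 86.
Optimal mix: 1×dining table + 2×wardrobe → volume 26, value 119.

$119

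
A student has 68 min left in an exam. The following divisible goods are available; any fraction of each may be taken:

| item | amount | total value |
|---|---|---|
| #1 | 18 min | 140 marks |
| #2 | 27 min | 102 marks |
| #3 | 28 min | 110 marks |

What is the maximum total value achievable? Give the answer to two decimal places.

333.11

Take in order of value per unit:
- #1 (140/18 per unit): all 18 → value 140, running total 140.00
- #3 (110/28 per unit): all 28 → value 110, running total 250.00
- #2 (102/27 per unit): 22 of 27 → value 22×102/27 = 83.1111, running total 333.11
Total 333.11.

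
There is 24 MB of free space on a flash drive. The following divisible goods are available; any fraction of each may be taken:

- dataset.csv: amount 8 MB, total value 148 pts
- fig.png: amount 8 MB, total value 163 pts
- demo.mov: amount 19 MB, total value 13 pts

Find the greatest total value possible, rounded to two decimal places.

316.47

Take in order of value per unit:
- fig.png (163/8 per unit): all 8 → value 163, running total 163.00
- dataset.csv (148/8 per unit): all 8 → value 148, running total 311.00
- demo.mov (13/19 per unit): 8 of 19 → value 8×13/19 = 5.4737, running total 316.47
Total 316.47.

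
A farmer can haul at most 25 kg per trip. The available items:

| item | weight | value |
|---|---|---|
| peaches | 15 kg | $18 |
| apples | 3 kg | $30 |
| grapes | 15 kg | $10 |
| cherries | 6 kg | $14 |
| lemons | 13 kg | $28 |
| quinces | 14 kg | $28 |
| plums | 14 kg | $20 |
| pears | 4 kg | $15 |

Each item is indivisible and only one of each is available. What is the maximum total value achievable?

Check high-value combinations within 25 kg:
- apples+lemons+pears: weight 3+13+4=20, value 30+28+15=73
- apples+quinces+pears: weight 3+14+4=21, value 30+28+15=73
- apples+cherries+lemons: weight 3+6+13=22, value 30+14+28=72
- apples+cherries+quinces: weight 3+6+14=23, value 30+14+28=72
Best: $73.

$73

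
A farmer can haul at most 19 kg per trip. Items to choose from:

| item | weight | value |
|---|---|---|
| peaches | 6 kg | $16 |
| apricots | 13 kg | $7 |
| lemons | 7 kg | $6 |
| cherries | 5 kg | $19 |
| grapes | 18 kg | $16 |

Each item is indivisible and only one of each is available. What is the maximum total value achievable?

Check high-value combinations within 19 kg:
- peaches+lemons+cherries: weight 6+7+5=18, value 16+6+19=41
- peaches+cherries: weight 6+5=11, value 16+19=35
- apricots+cherries: weight 13+5=18, value 7+19=26
- lemons+cherries: weight 7+5=12, value 6+19=25
Best: $41.

$41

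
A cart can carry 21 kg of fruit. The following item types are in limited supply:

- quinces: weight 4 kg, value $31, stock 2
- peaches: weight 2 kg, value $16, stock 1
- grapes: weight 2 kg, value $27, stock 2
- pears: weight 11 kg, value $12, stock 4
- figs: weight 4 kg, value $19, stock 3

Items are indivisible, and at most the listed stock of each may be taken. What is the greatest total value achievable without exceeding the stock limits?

Best selections within weight 21 and stock limits:
- 2×quinces + 2×grapes + 2×figs: weight 20, value 154
- 2×quinces + 1×peaches + 2×grapes + 1×figs: weight 18, value 151
- 2×quinces + 1×peaches + 1×grapes + 2×figs: weight 20, value 143
- 1×quinces + 2×grapes + 3×figs: weight 20, value 142
Best: $154.

$154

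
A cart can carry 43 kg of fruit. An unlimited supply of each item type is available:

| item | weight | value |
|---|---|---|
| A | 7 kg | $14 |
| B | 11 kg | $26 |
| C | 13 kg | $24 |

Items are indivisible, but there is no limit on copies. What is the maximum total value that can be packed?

$94

Best value-per-unit is B at 26/11; filling with it alone gives 3×26 = 78.
Optimal mix: 3×A + 2×B → weight 43, value 94.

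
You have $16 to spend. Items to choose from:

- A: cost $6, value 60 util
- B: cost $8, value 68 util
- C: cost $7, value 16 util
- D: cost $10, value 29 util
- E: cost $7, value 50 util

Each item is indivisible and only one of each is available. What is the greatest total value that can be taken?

Check high-value combinations within $16:
- A+B: cost 6+8=14, value 60+68=128
- B+E: cost 8+7=15, value 68+50=118
- A+E: cost 6+7=13, value 60+50=110
- A+D: cost 6+10=16, value 60+29=89
- B+C: cost 8+7=15, value 68+16=84
Best: 128 util.

128 util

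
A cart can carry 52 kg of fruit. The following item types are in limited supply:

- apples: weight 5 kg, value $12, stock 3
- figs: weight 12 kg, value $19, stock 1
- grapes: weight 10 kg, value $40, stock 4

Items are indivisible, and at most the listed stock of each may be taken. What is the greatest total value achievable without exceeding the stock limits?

$184

Best selections within weight 52 and stock limits:
- 2×apples + 4×grapes: weight 50, value 184
- 1×figs + 4×grapes: weight 52, value 179
Best: $184.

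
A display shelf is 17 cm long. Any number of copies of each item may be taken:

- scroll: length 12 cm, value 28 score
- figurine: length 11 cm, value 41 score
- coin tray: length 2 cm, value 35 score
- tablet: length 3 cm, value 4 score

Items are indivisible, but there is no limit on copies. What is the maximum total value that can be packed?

Best value-per-unit is coin tray at 35/2, and filling with it alone uses length 8×2=16. No mix of the others beats 8×35 = 280.

280 score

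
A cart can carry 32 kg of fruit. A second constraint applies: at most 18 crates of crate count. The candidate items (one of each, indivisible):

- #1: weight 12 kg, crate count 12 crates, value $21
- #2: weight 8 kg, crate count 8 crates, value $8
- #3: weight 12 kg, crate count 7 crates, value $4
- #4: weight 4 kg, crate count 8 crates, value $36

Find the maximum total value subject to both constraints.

Feasible sets respecting both limits:
- #2+#4: weight 12, crate count 16, value 44
- #3+#4: weight 16, crate count 15, value 40
- #4: weight 4, crate count 8, value 36
Best: $44.

$44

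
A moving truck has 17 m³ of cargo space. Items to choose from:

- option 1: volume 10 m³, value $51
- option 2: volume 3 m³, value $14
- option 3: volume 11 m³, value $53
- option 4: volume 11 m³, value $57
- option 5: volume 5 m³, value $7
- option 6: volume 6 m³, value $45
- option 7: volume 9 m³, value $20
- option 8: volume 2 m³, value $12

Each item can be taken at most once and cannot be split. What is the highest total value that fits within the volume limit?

Check high-value combinations within 17 m³:
- option 4+option 6: volume 11+6=17, value 57+45=102
- option 3+option 6: volume 11+6=17, value 53+45=98
- option 1+option 6: volume 10+6=16, value 51+45=96
- option 2+option 4+option 8: volume 3+11+2=16, value 14+57+12=83
- option 2+option 3+option 8: volume 3+11+2=16, value 14+53+12=79
Best: $102.

$102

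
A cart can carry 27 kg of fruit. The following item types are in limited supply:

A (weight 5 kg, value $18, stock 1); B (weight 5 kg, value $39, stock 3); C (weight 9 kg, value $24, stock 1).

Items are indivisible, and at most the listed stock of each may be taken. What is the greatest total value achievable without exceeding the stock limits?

$141

Best selections within weight 27 and stock limits:
- 3×B + 1×C: weight 24, value 141
- 1×A + 3×B: weight 20, value 135
- 1×A + 2×B + 1×C: weight 24, value 120
- 3×B: weight 15, value 117
Best: $141.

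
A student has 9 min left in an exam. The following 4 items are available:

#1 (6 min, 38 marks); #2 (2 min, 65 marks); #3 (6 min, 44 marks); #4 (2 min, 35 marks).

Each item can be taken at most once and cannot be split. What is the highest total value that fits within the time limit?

109 marks

Check high-value combinations within 9 min:
- #2+#3: time 2+6=8, value 65+44=109
- #1+#2: time 6+2=8, value 38+65=103
- #2+#4: time 2+2=4, value 65+35=100
- #3+#4: time 6+2=8, value 44+35=79
Best: 109 marks.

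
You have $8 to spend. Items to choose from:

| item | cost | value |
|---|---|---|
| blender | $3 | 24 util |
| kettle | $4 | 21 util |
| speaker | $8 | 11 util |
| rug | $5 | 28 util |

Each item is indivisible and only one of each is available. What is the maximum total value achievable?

Check high-value combinations within $8:
- blender+rug: cost 3+5=8, value 24+28=52
- blender+kettle: cost 3+4=7, value 24+21=45
- rug: cost 5, value 28
- blender: cost 3, value 24
Best: 52 util.

52 util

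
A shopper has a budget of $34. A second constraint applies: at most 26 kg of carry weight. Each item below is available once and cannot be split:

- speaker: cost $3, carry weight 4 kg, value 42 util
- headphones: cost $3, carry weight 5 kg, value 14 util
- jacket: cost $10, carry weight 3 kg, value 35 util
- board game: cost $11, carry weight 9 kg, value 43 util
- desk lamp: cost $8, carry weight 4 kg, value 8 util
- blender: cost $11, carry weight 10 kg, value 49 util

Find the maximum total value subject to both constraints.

140 util

Feasible sets respecting both limits:
- speaker+headphones+jacket+blender: cost 27, carry weight 22, value 140
- speaker+headphones+jacket+board game: cost 27, carry weight 21, value 134
- speaker+board game+blender: cost 25, carry weight 23, value 134
- speaker+jacket+desk lamp+blender: cost 32, carry weight 21, value 134
Best: 140 util.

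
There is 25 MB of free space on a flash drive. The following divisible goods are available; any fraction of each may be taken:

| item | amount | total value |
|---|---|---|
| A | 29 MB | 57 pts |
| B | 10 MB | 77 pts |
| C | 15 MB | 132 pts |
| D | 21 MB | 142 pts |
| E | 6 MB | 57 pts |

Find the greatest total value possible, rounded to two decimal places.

219.80

Take in order of value per unit:
- E (57/6 per unit): all 6 → value 57, running total 57.00
- C (132/15 per unit): all 15 → value 132, running total 189.00
- B (77/10 per unit): 4 of 10 → value 4×77/10 = 30.8000, running total 219.80
Total 219.80.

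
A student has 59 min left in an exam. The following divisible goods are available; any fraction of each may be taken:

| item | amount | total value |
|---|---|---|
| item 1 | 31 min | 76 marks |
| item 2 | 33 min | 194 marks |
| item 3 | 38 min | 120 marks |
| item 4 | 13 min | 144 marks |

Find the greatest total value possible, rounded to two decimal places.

Take in order of value per unit:
- item 4 (144/13 per unit): all 13 → value 144, running total 144.00
- item 2 (194/33 per unit): all 33 → value 194, running total 338.00
- item 3 (120/38 per unit): 13 of 38 → value 13×120/38 = 41.0526, running total 379.05
Total 379.05.

379.05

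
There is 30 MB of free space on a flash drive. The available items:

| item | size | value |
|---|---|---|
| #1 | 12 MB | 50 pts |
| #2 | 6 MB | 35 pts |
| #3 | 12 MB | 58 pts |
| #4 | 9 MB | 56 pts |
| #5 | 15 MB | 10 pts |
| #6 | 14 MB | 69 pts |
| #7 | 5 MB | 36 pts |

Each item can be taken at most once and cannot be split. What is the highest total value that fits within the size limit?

161 pts

Check high-value combinations within 30 MB:
- #4+#6+#7: size 9+14+5=28, value 56+69+36=161
- #2+#4+#6: size 6+9+14=29, value 35+56+69=160
- #3+#4+#7: size 12+9+5=26, value 58+56+36=150
- #2+#3+#4: size 6+12+9=27, value 35+58+56=149
Best: 161 pts.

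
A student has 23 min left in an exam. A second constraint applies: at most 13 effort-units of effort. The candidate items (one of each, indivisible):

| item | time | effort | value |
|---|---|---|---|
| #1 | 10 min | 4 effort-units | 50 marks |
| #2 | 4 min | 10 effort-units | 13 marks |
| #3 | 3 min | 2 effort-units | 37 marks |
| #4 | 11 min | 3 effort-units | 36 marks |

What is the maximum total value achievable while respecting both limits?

87 marks

Feasible sets respecting both limits:
- #1+#3: time 13, effort 6, value 87
- #1+#4: time 21, effort 7, value 86
- #3+#4: time 14, effort 5, value 73
Best: 87 marks.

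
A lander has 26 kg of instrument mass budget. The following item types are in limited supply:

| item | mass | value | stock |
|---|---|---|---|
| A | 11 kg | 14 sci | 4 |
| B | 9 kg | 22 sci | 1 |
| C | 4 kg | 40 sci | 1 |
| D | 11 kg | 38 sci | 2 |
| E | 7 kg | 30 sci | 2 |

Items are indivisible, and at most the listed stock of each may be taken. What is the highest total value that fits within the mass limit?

Top feasible selections:
- 1×C + 2×D: mass 26, value 116
- 1×C + 1×D + 1×E: mass 22, value 108
- 1×C + 2×E: mass 18, value 100
Best: 116 sci.

116 sci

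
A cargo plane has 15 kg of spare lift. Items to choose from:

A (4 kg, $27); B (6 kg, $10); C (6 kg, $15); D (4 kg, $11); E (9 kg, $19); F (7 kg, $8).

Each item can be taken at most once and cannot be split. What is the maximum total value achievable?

$53

This is a 0/1 knapsack; check combinations near the capacity.
- A+C+D: weight 4+6+4=14, value 27+15+11=53
- A+B+D: weight 4+6+4=14, value 27+10+11=48
- A+E: weight 4+9=13, value 27+19=46
- A+D+F: weight 4+4+7=15, value 27+11+8=46
Best: $53.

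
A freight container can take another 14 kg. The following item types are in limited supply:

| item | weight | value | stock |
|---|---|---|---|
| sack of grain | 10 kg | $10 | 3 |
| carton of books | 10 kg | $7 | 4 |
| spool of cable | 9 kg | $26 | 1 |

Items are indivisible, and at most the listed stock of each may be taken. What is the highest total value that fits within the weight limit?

$26

Top feasible selections:
- 1×spool of cable: weight 9, value 26
- 1×sack of grain: weight 10, value 10
- 1×carton of books: weight 10, value 7
Best: $26.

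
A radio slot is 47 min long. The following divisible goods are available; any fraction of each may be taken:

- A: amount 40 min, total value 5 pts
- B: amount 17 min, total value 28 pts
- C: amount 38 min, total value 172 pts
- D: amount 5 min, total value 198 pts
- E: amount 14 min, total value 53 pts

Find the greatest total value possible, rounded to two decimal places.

Take in order of value per unit:
- D (198/5 per unit): all 5 → value 198, running total 198.00
- C (172/38 per unit): all 38 → value 172, running total 370.00
- E (53/14 per unit): 4 of 14 → value 4×53/14 = 15.1429, running total 385.14
Total 385.14.

385.14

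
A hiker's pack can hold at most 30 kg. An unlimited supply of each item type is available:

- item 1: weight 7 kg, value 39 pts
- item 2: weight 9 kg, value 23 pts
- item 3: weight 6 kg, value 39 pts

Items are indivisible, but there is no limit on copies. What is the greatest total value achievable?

195 pts

Best value-per-unit is item 3 at 39/6, and filling with it alone uses weight 5×6=30. No mix of the others beats 5×39 = 195.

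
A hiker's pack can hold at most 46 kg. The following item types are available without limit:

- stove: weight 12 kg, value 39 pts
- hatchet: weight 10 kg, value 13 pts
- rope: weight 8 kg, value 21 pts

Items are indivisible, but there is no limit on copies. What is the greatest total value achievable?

Best value-per-unit is stove at 39/12; filling with it alone gives 3×39 = 117.
Optimal mix: 3×stove + 1×rope → weight 44, value 138.

138 pts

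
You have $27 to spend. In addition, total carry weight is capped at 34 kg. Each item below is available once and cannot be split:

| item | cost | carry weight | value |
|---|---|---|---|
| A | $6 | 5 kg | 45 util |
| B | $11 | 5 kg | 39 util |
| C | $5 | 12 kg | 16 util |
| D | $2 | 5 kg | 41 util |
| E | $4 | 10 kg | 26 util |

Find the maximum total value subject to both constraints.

Feasible sets respecting both limits:
- A+B+D+E: cost 23, carry weight 25, value 151
- A+B+C+D: cost 24, carry weight 27, value 141
- A+C+D+E: cost 17, carry weight 32, value 128
- A+B+C+E: cost 26, carry weight 32, value 126
Best: 151 util.

151 util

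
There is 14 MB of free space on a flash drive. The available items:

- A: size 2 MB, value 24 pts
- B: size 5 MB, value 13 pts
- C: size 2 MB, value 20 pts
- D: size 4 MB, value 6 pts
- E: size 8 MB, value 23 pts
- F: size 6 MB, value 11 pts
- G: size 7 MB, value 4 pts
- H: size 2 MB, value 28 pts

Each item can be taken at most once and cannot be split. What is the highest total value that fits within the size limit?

This is a 0/1 knapsack; check combinations near the capacity.
- A+C+E+H: size 2+2+8+2=14, value 24+20+23+28=95
- A+B+C+H: size 2+5+2+2=11, value 24+13+20+28=85
- A+C+F+H: size 2+2+6+2=12, value 24+20+11+28=83
- A+C+D+H: size 2+2+4+2=10, value 24+20+6+28=78
- A+C+G+H: size 2+2+7+2=13, value 24+20+4+28=76
Best: 95 pts.

95 pts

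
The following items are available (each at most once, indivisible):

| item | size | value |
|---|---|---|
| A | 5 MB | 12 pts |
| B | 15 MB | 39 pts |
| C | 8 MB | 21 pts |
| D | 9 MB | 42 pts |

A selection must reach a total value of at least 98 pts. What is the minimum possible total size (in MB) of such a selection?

Subsets with value ≥ 98, sorted by total size:
- B+C+D: size 32, value 102
- A+B+C+D: size 37, value 114
Minimum size: 32 MB.

32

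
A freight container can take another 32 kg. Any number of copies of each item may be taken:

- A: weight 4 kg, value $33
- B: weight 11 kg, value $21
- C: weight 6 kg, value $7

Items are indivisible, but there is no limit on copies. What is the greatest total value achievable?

Best value-per-unit is A at 33/4, and filling with it alone uses weight 8×4=32. No mix of the others beats 8×33 = 264.

$264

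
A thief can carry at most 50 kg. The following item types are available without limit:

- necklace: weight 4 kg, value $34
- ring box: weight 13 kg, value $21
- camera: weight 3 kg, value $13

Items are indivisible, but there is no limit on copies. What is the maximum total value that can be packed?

Best value-per-unit is necklace at 34/4, and filling with it alone uses weight 12×4=48. No mix of the others beats 12×34 = 408.

$408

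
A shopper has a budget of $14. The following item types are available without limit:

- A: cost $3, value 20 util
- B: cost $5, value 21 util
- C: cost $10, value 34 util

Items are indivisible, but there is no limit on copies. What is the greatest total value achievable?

Best value-per-unit is A at 20/3; filling with it alone gives 4×20 = 80.
Optimal mix: 3×A + 1×B → cost 14, value 81.

81 util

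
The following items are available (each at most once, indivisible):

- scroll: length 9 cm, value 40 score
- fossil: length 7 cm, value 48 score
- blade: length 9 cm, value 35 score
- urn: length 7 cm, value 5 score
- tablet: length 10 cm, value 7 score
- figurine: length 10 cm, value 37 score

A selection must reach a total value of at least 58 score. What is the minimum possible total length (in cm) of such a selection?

16

Subsets with value ≥ 58, sorted by total length:
- scroll+fossil: length 16, value 88
- fossil+blade: length 16, value 83
Minimum length: 16 cm.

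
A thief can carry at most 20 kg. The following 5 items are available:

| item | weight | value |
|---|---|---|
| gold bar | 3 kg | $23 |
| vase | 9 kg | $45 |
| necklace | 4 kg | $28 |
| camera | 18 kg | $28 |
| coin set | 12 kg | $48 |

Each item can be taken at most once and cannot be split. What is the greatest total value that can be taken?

Check high-value combinations within 20 kg:
- gold bar+necklace+coin set: weight 3+4+12=19, value 23+28+48=99
- gold bar+vase+necklace: weight 3+9+4=16, value 23+45+28=96
- necklace+coin set: weight 4+12=16, value 28+48=76
- vase+necklace: weight 9+4=13, value 45+28=73
- gold bar+coin set: weight 3+12=15, value 23+48=71
Best: $99.

$99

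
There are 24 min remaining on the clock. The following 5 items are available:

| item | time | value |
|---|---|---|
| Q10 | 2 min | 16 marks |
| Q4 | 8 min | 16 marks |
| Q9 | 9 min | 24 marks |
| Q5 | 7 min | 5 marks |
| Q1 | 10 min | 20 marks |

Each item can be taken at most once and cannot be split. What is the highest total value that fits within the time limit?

60 marks

Check high-value combinations within 24 min:
- Q10+Q9+Q1: time 2+9+10=21, value 16+24+20=60
- Q10+Q4+Q9: time 2+8+9=19, value 16+16+24=56
- Q10+Q4+Q1: time 2+8+10=20, value 16+16+20=52
- Q10+Q9+Q5: time 2+9+7=18, value 16+24+5=45
Best: 60 marks.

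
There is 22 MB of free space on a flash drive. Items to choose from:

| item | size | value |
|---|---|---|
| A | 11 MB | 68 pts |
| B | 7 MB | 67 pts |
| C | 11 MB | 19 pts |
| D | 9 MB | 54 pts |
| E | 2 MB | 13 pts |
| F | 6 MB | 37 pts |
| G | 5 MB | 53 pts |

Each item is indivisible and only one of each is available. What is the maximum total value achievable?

Check high-value combinations within 22 MB:
- B+D+G: size 7+9+5=21, value 67+54+53=174
- B+E+F+G: size 7+2+6+5=20, value 67+13+37+53=170
- B+D+F: size 7+9+6=22, value 67+54+37=158
Best: 174 pts.

174 pts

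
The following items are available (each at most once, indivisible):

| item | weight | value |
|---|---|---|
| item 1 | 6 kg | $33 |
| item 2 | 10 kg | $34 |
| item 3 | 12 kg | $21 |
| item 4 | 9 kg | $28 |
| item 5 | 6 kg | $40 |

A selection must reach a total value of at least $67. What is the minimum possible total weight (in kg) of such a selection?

Subsets with value ≥ 67, sorted by total weight:
- item 1+item 5: weight 12, value 73
- item 4+item 5: weight 15, value 68
Minimum weight: 12 kg.

12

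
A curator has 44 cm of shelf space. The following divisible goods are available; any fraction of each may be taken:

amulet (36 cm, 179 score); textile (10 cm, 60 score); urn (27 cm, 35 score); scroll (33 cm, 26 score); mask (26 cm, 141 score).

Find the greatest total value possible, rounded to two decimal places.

Take in order of value per unit:
- textile (60/10 per unit): all 10 → value 60, running total 60.00
- mask (141/26 per unit): all 26 → value 141, running total 201.00
- amulet (179/36 per unit): 8 of 36 → value 8×179/36 = 39.7778, running total 240.78
Total 240.78.

240.78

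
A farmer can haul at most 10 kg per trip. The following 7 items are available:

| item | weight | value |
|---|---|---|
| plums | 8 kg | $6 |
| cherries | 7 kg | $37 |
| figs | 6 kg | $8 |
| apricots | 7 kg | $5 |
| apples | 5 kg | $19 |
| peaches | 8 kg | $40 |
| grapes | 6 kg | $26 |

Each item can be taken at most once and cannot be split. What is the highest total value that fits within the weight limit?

$40

Check high-value combinations within 10 kg:
- peaches: weight 8, value 40
- cherries: weight 7, value 37
- grapes: weight 6, value 26
Best: $40.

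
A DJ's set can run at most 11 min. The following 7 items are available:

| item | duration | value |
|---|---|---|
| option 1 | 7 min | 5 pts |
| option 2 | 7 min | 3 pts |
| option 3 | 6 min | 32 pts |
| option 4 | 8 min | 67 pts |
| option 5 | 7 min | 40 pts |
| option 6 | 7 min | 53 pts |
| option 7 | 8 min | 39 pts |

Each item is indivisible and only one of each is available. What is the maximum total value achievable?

67 pts

Check high-value combinations within 11 min:
- option 4: duration 8, value 67
- option 6: duration 7, value 53
- option 5: duration 7, value 40
Best: 67 pts.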